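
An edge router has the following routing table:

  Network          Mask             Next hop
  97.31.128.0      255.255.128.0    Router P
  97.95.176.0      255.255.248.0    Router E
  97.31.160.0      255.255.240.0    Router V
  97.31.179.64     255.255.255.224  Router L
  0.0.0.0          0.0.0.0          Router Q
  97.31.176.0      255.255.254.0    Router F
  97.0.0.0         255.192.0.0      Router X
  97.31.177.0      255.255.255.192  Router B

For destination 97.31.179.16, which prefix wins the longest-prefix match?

97.31.128.0/17

Entries matching 97.31.179.16:
  0.0.0.0/0 (default, matches everything)
  97.0.0.0/10 (97.0.0.0 - 97.63.255.255)
  97.31.128.0/17 (97.31.128.0 - 97.31.255.255)
Most specific is 97.31.128.0/17.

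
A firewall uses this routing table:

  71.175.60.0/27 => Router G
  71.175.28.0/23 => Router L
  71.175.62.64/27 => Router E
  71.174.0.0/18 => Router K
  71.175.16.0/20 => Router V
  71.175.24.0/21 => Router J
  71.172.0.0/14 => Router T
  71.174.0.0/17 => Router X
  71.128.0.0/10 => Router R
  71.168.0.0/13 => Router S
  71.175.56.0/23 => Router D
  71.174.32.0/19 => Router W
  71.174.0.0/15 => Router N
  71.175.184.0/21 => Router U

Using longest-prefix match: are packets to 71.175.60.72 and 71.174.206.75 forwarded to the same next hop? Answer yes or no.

yes

71.175.60.72: longest match 71.174.0.0/15 -> Router N
71.174.206.75: longest match 71.174.0.0/15 -> Router N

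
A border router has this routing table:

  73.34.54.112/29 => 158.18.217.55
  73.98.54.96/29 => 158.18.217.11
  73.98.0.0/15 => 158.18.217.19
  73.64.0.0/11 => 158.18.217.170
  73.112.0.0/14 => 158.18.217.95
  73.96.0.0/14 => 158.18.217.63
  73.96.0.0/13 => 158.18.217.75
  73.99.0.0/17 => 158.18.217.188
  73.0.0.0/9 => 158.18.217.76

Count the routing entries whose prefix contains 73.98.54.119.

Prefixes containing 73.98.54.119:
  73.0.0.0/9 (73.0.0.0 - 73.127.255.255)
  73.96.0.0/13 (73.96.0.0 - 73.103.255.255)
  73.96.0.0/14 (73.96.0.0 - 73.99.255.255)
  73.98.0.0/15 (73.98.0.0 - 73.99.255.255)
Total matching entries: 4.

4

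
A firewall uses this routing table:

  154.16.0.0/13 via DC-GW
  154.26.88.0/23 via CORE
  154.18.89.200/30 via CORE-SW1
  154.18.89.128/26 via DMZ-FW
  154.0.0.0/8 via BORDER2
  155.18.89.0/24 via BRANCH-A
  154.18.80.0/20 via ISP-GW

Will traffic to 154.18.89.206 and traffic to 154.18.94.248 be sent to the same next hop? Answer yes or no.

yes

154.18.89.206: longest match 154.18.80.0/20 -> ISP-GW
154.18.94.248: longest match 154.18.80.0/20 -> ISP-GW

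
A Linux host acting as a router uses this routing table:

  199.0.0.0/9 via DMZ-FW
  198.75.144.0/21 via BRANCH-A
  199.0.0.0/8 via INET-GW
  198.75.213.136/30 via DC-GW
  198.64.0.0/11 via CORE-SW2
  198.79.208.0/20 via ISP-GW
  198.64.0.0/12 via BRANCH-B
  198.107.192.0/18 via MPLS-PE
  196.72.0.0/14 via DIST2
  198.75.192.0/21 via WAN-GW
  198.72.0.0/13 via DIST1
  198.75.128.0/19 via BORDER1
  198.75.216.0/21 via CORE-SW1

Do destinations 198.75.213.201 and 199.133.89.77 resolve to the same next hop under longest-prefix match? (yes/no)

198.75.213.201: longest match 198.72.0.0/13 -> DIST1
199.133.89.77: longest match 199.0.0.0/8 -> INET-GW

no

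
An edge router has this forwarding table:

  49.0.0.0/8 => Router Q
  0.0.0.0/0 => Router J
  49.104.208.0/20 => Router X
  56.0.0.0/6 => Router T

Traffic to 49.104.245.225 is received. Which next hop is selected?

Routes whose prefix contains 49.104.245.225:
  0.0.0.0/0 (default, matches everything) -> Router J
  49.0.0.0/8 (49.0.0.0 - 49.255.255.255) -> Router Q
More-specific entries that do NOT match:
  49.104.208.0/20 (49.104.208.0 - 49.104.223.255) does not contain 49.104.245.225
Longest matching prefix is /8 -> next hop Router Q.

Router Q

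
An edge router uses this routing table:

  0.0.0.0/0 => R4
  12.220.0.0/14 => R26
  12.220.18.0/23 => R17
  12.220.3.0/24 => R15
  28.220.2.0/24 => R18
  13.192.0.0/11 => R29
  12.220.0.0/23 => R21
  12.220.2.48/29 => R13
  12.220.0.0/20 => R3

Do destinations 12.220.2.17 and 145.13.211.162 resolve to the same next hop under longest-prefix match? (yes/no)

no

12.220.2.17: longest match 12.220.0.0/20 -> R3
145.13.211.162: longest match 0.0.0.0/0 -> R4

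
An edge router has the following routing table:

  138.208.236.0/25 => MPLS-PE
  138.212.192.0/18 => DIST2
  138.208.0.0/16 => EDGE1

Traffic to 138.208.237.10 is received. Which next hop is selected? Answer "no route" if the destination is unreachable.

Routes whose prefix contains 138.208.237.10:
  138.208.0.0/16 (138.208.0.0 - 138.208.255.255) -> EDGE1
More-specific entries that do NOT match:
  138.208.236.0/25 (138.208.236.0 - 138.208.236.127) does not contain 138.208.237.10
  138.212.192.0/18 (138.212.192.0 - 138.212.255.255) does not contain 138.208.237.10
Longest matching prefix is /16 -> next hop EDGE1.

EDGE1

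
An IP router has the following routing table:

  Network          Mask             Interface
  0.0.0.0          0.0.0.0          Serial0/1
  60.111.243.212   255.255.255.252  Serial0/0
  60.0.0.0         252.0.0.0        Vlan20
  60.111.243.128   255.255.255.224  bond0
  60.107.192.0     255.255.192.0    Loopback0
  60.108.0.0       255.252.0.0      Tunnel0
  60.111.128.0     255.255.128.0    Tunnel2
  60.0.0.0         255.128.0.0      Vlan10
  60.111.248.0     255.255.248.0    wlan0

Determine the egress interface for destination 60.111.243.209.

Tunnel2

Routes whose prefix contains 60.111.243.209:
  0.0.0.0/0 (default, matches everything) -> Serial0/1
  60.0.0.0/6 (60.0.0.0 - 63.255.255.255) -> Vlan20
  60.0.0.0/9 (60.0.0.0 - 60.127.255.255) -> Vlan10
  60.108.0.0/14 (60.108.0.0 - 60.111.255.255) -> Tunnel0
  60.111.128.0/17 (60.111.128.0 - 60.111.255.255) -> Tunnel2
More-specific entries that do NOT match:
  60.111.243.212/30 (60.111.243.212 - 60.111.243.215) does not contain 60.111.243.209
  60.111.243.128/27 (60.111.243.128 - 60.111.243.159) does not contain 60.111.243.209
  60.111.248.0/21 (60.111.248.0 - 60.111.255.255) does not contain 60.111.243.209
  60.107.192.0/18 (60.107.192.0 - 60.107.255.255) does not contain 60.111.243.209
Longest matching prefix is /17 -> interface Tunnel2.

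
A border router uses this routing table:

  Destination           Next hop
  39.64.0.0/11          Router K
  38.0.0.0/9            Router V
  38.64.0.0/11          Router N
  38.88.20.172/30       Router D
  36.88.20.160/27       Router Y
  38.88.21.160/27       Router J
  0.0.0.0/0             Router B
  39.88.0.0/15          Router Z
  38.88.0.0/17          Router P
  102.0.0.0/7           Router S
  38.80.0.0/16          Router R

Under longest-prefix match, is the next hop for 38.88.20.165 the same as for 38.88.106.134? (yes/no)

yes

38.88.20.165: longest match 38.88.0.0/17 -> Router P
38.88.106.134: longest match 38.88.0.0/17 -> Router P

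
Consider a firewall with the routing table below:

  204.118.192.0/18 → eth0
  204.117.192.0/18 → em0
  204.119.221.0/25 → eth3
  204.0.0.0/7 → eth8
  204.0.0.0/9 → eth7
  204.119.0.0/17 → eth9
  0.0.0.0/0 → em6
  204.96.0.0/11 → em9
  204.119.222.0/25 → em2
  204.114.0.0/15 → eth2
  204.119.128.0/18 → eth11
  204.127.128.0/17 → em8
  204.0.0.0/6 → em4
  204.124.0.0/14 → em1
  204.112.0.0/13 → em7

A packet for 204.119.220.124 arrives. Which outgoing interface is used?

em7

Routes whose prefix contains 204.119.220.124:
  0.0.0.0/0 (default, matches everything) -> em6
  204.0.0.0/6 (204.0.0.0 - 207.255.255.255) -> em4
  204.0.0.0/7 (204.0.0.0 - 205.255.255.255) -> eth8
  204.0.0.0/9 (204.0.0.0 - 204.127.255.255) -> eth7
  204.96.0.0/11 (204.96.0.0 - 204.127.255.255) -> em9
  204.112.0.0/13 (204.112.0.0 - 204.119.255.255) -> em7
More-specific entries that do NOT match:
  204.119.221.0/25 (204.119.221.0 - 204.119.221.127) does not contain 204.119.220.124
  204.119.222.0/25 (204.119.222.0 - 204.119.222.127) does not contain 204.119.220.124
  204.118.192.0/18 (204.118.192.0 - 204.118.255.255) does not contain 204.119.220.124
  204.117.192.0/18 (204.117.192.0 - 204.117.255.255) does not contain 204.119.220.124
  204.119.128.0/18 (204.119.128.0 - 204.119.191.255) does not contain 204.119.220.124
  204.119.0.0/17 (204.119.0.0 - 204.119.127.255) does not contain 204.119.220.124
  204.127.128.0/17 (204.127.128.0 - 204.127.255.255) does not contain 204.119.220.124
  204.114.0.0/15 (204.114.0.0 - 204.115.255.255) does not contain 204.119.220.124
  204.124.0.0/14 (204.124.0.0 - 204.127.255.255) does not contain 204.119.220.124
Longest matching prefix is /13 -> interface em7.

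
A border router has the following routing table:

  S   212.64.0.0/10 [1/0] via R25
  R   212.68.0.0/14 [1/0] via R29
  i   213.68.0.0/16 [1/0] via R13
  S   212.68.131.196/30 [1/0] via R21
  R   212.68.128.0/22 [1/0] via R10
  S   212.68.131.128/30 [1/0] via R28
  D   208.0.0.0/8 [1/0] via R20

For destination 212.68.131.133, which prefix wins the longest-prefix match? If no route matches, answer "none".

212.68.128.0/22

Entries matching 212.68.131.133:
  212.64.0.0/10 (212.64.0.0 - 212.127.255.255)
  212.68.0.0/14 (212.68.0.0 - 212.71.255.255)
  212.68.128.0/22 (212.68.128.0 - 212.68.131.255)
Most specific is 212.68.128.0/22.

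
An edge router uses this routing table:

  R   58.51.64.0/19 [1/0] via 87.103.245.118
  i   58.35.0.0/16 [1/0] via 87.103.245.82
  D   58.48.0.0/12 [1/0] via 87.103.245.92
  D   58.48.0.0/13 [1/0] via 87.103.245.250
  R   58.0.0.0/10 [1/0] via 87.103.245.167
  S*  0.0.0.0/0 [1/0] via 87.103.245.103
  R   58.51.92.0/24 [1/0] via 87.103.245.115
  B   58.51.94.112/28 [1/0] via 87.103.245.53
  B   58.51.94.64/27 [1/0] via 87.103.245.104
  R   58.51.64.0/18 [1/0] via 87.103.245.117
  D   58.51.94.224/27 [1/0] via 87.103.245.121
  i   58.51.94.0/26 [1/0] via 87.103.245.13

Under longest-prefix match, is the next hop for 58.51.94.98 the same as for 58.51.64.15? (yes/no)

58.51.94.98: longest match 58.51.64.0/19 -> 87.103.245.118
58.51.64.15: longest match 58.51.64.0/19 -> 87.103.245.118

yes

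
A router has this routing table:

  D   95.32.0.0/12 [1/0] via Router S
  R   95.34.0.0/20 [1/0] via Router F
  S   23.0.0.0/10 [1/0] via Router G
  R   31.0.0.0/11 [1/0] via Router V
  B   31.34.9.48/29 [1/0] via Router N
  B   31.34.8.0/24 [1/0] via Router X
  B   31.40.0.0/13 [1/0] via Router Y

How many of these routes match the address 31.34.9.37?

0

No listed prefix contains 31.34.9.37.
Total matching entries: 0.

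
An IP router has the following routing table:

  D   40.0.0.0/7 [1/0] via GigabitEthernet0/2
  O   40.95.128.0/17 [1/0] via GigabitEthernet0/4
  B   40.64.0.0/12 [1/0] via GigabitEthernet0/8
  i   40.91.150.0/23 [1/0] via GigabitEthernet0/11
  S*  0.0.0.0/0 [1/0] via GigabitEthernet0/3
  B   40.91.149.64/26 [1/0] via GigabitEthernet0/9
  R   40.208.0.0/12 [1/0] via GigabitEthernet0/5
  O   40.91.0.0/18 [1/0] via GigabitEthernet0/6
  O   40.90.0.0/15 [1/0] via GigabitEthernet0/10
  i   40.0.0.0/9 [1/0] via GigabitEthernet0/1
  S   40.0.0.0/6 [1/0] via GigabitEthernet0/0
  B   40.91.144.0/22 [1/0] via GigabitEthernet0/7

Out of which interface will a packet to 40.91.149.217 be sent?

Routes whose prefix contains 40.91.149.217:
  0.0.0.0/0 (default, matches everything) -> GigabitEthernet0/3
  40.0.0.0/6 (40.0.0.0 - 43.255.255.255) -> GigabitEthernet0/0
  40.0.0.0/7 (40.0.0.0 - 41.255.255.255) -> GigabitEthernet0/2
  40.0.0.0/9 (40.0.0.0 - 40.127.255.255) -> GigabitEthernet0/1
  40.90.0.0/15 (40.90.0.0 - 40.91.255.255) -> GigabitEthernet0/10
More-specific entries that do NOT match:
  40.91.149.64/26 (40.91.149.64 - 40.91.149.127) does not contain 40.91.149.217
  40.91.150.0/23 (40.91.150.0 - 40.91.151.255) does not contain 40.91.149.217
  40.91.144.0/22 (40.91.144.0 - 40.91.147.255) does not contain 40.91.149.217
  40.91.0.0/18 (40.91.0.0 - 40.91.63.255) does not contain 40.91.149.217
  40.95.128.0/17 (40.95.128.0 - 40.95.255.255) does not contain 40.91.149.217
Longest matching prefix is /15 -> interface GigabitEthernet0/10.

GigabitEthernet0/10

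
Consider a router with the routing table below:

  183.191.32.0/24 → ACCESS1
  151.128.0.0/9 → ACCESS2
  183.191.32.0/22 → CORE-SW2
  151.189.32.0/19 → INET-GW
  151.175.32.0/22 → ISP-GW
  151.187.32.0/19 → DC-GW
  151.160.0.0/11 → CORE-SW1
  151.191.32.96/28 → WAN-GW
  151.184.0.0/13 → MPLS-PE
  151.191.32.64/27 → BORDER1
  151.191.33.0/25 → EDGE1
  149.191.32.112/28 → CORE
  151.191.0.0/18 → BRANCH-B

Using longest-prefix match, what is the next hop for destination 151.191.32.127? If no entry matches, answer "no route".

Routes whose prefix contains 151.191.32.127:
  151.128.0.0/9 (151.128.0.0 - 151.255.255.255) -> ACCESS2
  151.160.0.0/11 (151.160.0.0 - 151.191.255.255) -> CORE-SW1
  151.184.0.0/13 (151.184.0.0 - 151.191.255.255) -> MPLS-PE
  151.191.0.0/18 (151.191.0.0 - 151.191.63.255) -> BRANCH-B
More-specific entries that do NOT match:
  151.191.32.96/28 (151.191.32.96 - 151.191.32.111) does not contain 151.191.32.127
  149.191.32.112/28 (149.191.32.112 - 149.191.32.127) does not contain 151.191.32.127
  151.191.32.64/27 (151.191.32.64 - 151.191.32.95) does not contain 151.191.32.127
  151.191.33.0/25 (151.191.33.0 - 151.191.33.127) does not contain 151.191.32.127
  183.191.32.0/24 (183.191.32.0 - 183.191.32.255) does not contain 151.191.32.127
  183.191.32.0/22 (183.191.32.0 - 183.191.35.255) does not contain 151.191.32.127
  151.175.32.0/22 (151.175.32.0 - 151.175.35.255) does not contain 151.191.32.127
  151.189.32.0/19 (151.189.32.0 - 151.189.63.255) does not contain 151.191.32.127
  151.187.32.0/19 (151.187.32.0 - 151.187.63.255) does not contain 151.191.32.127
Longest matching prefix is /18 -> next hop BRANCH-B.

BRANCH-B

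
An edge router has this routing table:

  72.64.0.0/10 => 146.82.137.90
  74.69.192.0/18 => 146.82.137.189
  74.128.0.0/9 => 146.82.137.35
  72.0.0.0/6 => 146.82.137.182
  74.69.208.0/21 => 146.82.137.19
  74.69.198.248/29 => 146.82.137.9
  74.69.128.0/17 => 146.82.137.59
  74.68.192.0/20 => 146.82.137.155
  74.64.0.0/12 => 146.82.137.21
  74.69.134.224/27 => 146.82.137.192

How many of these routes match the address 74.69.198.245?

4

Prefixes containing 74.69.198.245:
  72.0.0.0/6 (72.0.0.0 - 75.255.255.255)
  74.64.0.0/12 (74.64.0.0 - 74.79.255.255)
  74.69.128.0/17 (74.69.128.0 - 74.69.255.255)
  74.69.192.0/18 (74.69.192.0 - 74.69.255.255)
Total matching entries: 4.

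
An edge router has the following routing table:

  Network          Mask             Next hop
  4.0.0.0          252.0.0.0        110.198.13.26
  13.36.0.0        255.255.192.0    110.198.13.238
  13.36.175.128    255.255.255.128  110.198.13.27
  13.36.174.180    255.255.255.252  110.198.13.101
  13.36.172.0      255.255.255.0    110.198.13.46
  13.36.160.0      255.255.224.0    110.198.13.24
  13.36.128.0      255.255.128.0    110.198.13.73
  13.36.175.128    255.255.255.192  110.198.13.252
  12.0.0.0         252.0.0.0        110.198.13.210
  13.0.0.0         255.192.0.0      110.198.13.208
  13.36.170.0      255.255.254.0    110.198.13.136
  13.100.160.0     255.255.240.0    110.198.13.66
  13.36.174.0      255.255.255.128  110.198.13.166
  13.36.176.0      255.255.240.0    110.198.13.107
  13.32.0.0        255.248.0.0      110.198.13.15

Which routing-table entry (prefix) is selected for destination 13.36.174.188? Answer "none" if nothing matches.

Entries matching 13.36.174.188:
  12.0.0.0/6 (12.0.0.0 - 15.255.255.255)
  13.0.0.0/10 (13.0.0.0 - 13.63.255.255)
  13.32.0.0/13 (13.32.0.0 - 13.39.255.255)
  13.36.128.0/17 (13.36.128.0 - 13.36.255.255)
  13.36.160.0/19 (13.36.160.0 - 13.36.191.255)
Most specific is 13.36.160.0/19.

13.36.160.0/19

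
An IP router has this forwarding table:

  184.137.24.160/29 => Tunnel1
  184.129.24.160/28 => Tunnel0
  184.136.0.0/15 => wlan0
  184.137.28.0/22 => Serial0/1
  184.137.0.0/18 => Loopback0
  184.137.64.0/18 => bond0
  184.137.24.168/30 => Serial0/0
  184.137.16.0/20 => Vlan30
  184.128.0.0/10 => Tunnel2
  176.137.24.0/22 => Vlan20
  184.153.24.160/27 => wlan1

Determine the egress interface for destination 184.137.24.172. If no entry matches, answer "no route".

Vlan30

Routes whose prefix contains 184.137.24.172:
  184.128.0.0/10 (184.128.0.0 - 184.191.255.255) -> Tunnel2
  184.136.0.0/15 (184.136.0.0 - 184.137.255.255) -> wlan0
  184.137.0.0/18 (184.137.0.0 - 184.137.63.255) -> Loopback0
  184.137.16.0/20 (184.137.16.0 - 184.137.31.255) -> Vlan30
More-specific entries that do NOT match:
  184.137.24.168/30 (184.137.24.168 - 184.137.24.171) does not contain 184.137.24.172
  184.137.24.160/29 (184.137.24.160 - 184.137.24.167) does not contain 184.137.24.172
  184.129.24.160/28 (184.129.24.160 - 184.129.24.175) does not contain 184.137.24.172
  184.153.24.160/27 (184.153.24.160 - 184.153.24.191) does not contain 184.137.24.172
  184.137.28.0/22 (184.137.28.0 - 184.137.31.255) does not contain 184.137.24.172
  176.137.24.0/22 (176.137.24.0 - 176.137.27.255) does not contain 184.137.24.172
Longest matching prefix is /20 -> interface Vlan30.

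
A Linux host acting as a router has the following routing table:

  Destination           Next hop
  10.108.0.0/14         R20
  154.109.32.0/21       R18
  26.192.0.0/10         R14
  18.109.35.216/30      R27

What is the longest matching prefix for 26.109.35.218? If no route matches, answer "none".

26.109.35.218 is outside every listed prefix and there is no default route.

none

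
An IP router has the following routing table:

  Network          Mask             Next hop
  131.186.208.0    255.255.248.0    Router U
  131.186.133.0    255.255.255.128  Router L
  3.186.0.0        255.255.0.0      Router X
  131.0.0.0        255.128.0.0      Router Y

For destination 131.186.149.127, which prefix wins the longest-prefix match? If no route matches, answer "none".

none

131.186.149.127 is outside every listed prefix and there is no default route.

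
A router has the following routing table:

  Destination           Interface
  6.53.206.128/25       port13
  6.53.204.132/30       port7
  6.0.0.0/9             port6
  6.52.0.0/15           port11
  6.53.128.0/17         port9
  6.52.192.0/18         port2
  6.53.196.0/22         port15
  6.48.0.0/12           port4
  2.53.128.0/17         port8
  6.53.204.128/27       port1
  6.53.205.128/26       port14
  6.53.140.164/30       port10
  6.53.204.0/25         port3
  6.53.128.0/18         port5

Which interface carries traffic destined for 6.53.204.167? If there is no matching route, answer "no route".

Routes whose prefix contains 6.53.204.167:
  6.0.0.0/9 (6.0.0.0 - 6.127.255.255) -> port6
  6.48.0.0/12 (6.48.0.0 - 6.63.255.255) -> port4
  6.52.0.0/15 (6.52.0.0 - 6.53.255.255) -> port11
  6.53.128.0/17 (6.53.128.0 - 6.53.255.255) -> port9
More-specific entries that do NOT match:
  6.53.204.132/30 (6.53.204.132 - 6.53.204.135) does not contain 6.53.204.167
  6.53.140.164/30 (6.53.140.164 - 6.53.140.167) does not contain 6.53.204.167
  6.53.204.128/27 (6.53.204.128 - 6.53.204.159) does not contain 6.53.204.167
  6.53.205.128/26 (6.53.205.128 - 6.53.205.191) does not contain 6.53.204.167
  6.53.206.128/25 (6.53.206.128 - 6.53.206.255) does not contain 6.53.204.167
  6.53.204.0/25 (6.53.204.0 - 6.53.204.127) does not contain 6.53.204.167
  6.53.196.0/22 (6.53.196.0 - 6.53.199.255) does not contain 6.53.204.167
  6.52.192.0/18 (6.52.192.0 - 6.52.255.255) does not contain 6.53.204.167
  6.53.128.0/18 (6.53.128.0 - 6.53.191.255) does not contain 6.53.204.167
Longest matching prefix is /17 -> interface port9.

port9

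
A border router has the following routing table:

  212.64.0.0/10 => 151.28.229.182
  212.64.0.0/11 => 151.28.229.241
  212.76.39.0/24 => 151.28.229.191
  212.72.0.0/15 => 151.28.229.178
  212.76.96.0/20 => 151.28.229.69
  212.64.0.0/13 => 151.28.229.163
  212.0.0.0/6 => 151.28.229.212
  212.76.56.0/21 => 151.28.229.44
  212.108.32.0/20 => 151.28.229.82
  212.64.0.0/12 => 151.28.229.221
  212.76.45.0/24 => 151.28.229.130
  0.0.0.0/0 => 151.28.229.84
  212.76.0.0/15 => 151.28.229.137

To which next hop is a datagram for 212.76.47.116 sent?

151.28.229.137

Routes whose prefix contains 212.76.47.116:
  0.0.0.0/0 (default, matches everything) -> 151.28.229.84
  212.0.0.0/6 (212.0.0.0 - 215.255.255.255) -> 151.28.229.212
  212.64.0.0/10 (212.64.0.0 - 212.127.255.255) -> 151.28.229.182
  212.64.0.0/11 (212.64.0.0 - 212.95.255.255) -> 151.28.229.241
  212.64.0.0/12 (212.64.0.0 - 212.79.255.255) -> 151.28.229.221
  212.76.0.0/15 (212.76.0.0 - 212.77.255.255) -> 151.28.229.137
More-specific entries that do NOT match:
  212.76.39.0/24 (212.76.39.0 - 212.76.39.255) does not contain 212.76.47.116
  212.76.45.0/24 (212.76.45.0 - 212.76.45.255) does not contain 212.76.47.116
  212.76.56.0/21 (212.76.56.0 - 212.76.63.255) does not contain 212.76.47.116
  212.76.96.0/20 (212.76.96.0 - 212.76.111.255) does not contain 212.76.47.116
  212.108.32.0/20 (212.108.32.0 - 212.108.47.255) does not contain 212.76.47.116
Longest matching prefix is /15 -> next hop 151.28.229.137.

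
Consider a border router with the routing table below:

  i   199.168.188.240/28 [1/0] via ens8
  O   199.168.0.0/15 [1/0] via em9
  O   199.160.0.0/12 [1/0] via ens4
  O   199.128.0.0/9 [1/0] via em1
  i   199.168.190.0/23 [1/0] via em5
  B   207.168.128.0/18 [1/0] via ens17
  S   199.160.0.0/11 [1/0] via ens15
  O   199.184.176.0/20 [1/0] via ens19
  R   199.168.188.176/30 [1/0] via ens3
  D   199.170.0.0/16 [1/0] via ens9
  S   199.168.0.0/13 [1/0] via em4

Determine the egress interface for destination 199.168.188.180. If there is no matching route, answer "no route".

em9

Routes whose prefix contains 199.168.188.180:
  199.128.0.0/9 (199.128.0.0 - 199.255.255.255) -> em1
  199.160.0.0/11 (199.160.0.0 - 199.191.255.255) -> ens15
  199.160.0.0/12 (199.160.0.0 - 199.175.255.255) -> ens4
  199.168.0.0/13 (199.168.0.0 - 199.175.255.255) -> em4
  199.168.0.0/15 (199.168.0.0 - 199.169.255.255) -> em9
More-specific entries that do NOT match:
  199.168.188.176/30 (199.168.188.176 - 199.168.188.179) does not contain 199.168.188.180
  199.168.188.240/28 (199.168.188.240 - 199.168.188.255) does not contain 199.168.188.180
  199.168.190.0/23 (199.168.190.0 - 199.168.191.255) does not contain 199.168.188.180
  199.184.176.0/20 (199.184.176.0 - 199.184.191.255) does not contain 199.168.188.180
  207.168.128.0/18 (207.168.128.0 - 207.168.191.255) does not contain 199.168.188.180
  199.170.0.0/16 (199.170.0.0 - 199.170.255.255) does not contain 199.168.188.180
Longest matching prefix is /15 -> interface em9.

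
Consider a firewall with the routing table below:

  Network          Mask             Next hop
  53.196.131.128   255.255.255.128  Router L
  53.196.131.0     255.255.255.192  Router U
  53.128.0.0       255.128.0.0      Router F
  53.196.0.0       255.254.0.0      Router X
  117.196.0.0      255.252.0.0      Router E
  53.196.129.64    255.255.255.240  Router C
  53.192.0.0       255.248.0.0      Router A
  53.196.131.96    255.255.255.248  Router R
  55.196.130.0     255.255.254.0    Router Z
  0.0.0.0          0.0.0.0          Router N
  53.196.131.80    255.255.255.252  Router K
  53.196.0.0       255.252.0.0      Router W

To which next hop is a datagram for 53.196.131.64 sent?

Routes whose prefix contains 53.196.131.64:
  0.0.0.0/0 (default, matches everything) -> Router N
  53.128.0.0/9 (53.128.0.0 - 53.255.255.255) -> Router F
  53.192.0.0/13 (53.192.0.0 - 53.199.255.255) -> Router A
  53.196.0.0/14 (53.196.0.0 - 53.199.255.255) -> Router W
  53.196.0.0/15 (53.196.0.0 - 53.197.255.255) -> Router X
More-specific entries that do NOT match:
  53.196.131.80/30 (53.196.131.80 - 53.196.131.83) does not contain 53.196.131.64
  53.196.131.96/29 (53.196.131.96 - 53.196.131.103) does not contain 53.196.131.64
  53.196.129.64/28 (53.196.129.64 - 53.196.129.79) does not contain 53.196.131.64
  53.196.131.0/26 (53.196.131.0 - 53.196.131.63) does not contain 53.196.131.64
  53.196.131.128/25 (53.196.131.128 - 53.196.131.255) does not contain 53.196.131.64
  55.196.130.0/23 (55.196.130.0 - 55.196.131.255) does not contain 53.196.131.64
Longest matching prefix is /15 -> next hop Router X.

Router X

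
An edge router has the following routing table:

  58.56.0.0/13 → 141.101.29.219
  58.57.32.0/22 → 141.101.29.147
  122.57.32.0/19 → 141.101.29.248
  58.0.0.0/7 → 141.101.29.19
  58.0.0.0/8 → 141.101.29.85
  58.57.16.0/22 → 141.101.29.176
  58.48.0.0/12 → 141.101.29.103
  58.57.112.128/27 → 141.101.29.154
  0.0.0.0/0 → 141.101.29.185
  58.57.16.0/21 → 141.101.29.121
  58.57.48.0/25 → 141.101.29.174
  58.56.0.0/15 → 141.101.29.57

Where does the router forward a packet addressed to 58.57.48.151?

141.101.29.57

Routes whose prefix contains 58.57.48.151:
  0.0.0.0/0 (default, matches everything) -> 141.101.29.185
  58.0.0.0/7 (58.0.0.0 - 59.255.255.255) -> 141.101.29.19
  58.0.0.0/8 (58.0.0.0 - 58.255.255.255) -> 141.101.29.85
  58.48.0.0/12 (58.48.0.0 - 58.63.255.255) -> 141.101.29.103
  58.56.0.0/13 (58.56.0.0 - 58.63.255.255) -> 141.101.29.219
  58.56.0.0/15 (58.56.0.0 - 58.57.255.255) -> 141.101.29.57
More-specific entries that do NOT match:
  58.57.112.128/27 (58.57.112.128 - 58.57.112.159) does not contain 58.57.48.151
  58.57.48.0/25 (58.57.48.0 - 58.57.48.127) does not contain 58.57.48.151
  58.57.32.0/22 (58.57.32.0 - 58.57.35.255) does not contain 58.57.48.151
  58.57.16.0/22 (58.57.16.0 - 58.57.19.255) does not contain 58.57.48.151
  58.57.16.0/21 (58.57.16.0 - 58.57.23.255) does not contain 58.57.48.151
  122.57.32.0/19 (122.57.32.0 - 122.57.63.255) does not contain 58.57.48.151
Longest matching prefix is /15 -> next hop 141.101.29.57.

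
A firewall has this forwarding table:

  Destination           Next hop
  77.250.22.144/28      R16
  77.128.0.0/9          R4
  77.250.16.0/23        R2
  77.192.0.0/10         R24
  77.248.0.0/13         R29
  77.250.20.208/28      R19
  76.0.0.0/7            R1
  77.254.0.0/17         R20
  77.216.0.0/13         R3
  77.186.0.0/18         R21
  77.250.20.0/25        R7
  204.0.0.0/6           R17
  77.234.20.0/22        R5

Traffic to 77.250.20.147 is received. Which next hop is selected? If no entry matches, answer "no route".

Routes whose prefix contains 77.250.20.147:
  76.0.0.0/7 (76.0.0.0 - 77.255.255.255) -> R1
  77.128.0.0/9 (77.128.0.0 - 77.255.255.255) -> R4
  77.192.0.0/10 (77.192.0.0 - 77.255.255.255) -> R24
  77.248.0.0/13 (77.248.0.0 - 77.255.255.255) -> R29
More-specific entries that do NOT match:
  77.250.22.144/28 (77.250.22.144 - 77.250.22.159) does not contain 77.250.20.147
  77.250.20.208/28 (77.250.20.208 - 77.250.20.223) does not contain 77.250.20.147
  77.250.20.0/25 (77.250.20.0 - 77.250.20.127) does not contain 77.250.20.147
  77.250.16.0/23 (77.250.16.0 - 77.250.17.255) does not contain 77.250.20.147
  77.234.20.0/22 (77.234.20.0 - 77.234.23.255) does not contain 77.250.20.147
  77.186.0.0/18 (77.186.0.0 - 77.186.63.255) does not contain 77.250.20.147
  77.254.0.0/17 (77.254.0.0 - 77.254.127.255) does not contain 77.250.20.147
Longest matching prefix is /13 -> next hop R29.

R29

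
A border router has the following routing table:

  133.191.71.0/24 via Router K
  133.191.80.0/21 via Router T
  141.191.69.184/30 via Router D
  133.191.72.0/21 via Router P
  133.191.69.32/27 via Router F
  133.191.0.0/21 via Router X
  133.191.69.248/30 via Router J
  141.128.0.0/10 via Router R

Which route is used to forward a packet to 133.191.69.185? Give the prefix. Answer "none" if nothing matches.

none

133.191.69.185 is outside every listed prefix and there is no default route.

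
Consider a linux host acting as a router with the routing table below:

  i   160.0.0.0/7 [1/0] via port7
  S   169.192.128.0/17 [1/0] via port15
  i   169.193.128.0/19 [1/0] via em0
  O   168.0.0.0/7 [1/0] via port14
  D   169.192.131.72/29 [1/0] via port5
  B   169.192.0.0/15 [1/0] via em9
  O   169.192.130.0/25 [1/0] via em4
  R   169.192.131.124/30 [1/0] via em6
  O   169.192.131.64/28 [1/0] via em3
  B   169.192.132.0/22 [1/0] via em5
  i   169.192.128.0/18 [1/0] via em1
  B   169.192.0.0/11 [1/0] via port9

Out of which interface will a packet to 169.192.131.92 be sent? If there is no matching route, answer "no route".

Routes whose prefix contains 169.192.131.92:
  168.0.0.0/7 (168.0.0.0 - 169.255.255.255) -> port14
  169.192.0.0/11 (169.192.0.0 - 169.223.255.255) -> port9
  169.192.0.0/15 (169.192.0.0 - 169.193.255.255) -> em9
  169.192.128.0/17 (169.192.128.0 - 169.192.255.255) -> port15
  169.192.128.0/18 (169.192.128.0 - 169.192.191.255) -> em1
More-specific entries that do NOT match:
  169.192.131.124/30 (169.192.131.124 - 169.192.131.127) does not contain 169.192.131.92
  169.192.131.72/29 (169.192.131.72 - 169.192.131.79) does not contain 169.192.131.92
  169.192.131.64/28 (169.192.131.64 - 169.192.131.79) does not contain 169.192.131.92
  169.192.130.0/25 (169.192.130.0 - 169.192.130.127) does not contain 169.192.131.92
  169.192.132.0/22 (169.192.132.0 - 169.192.135.255) does not contain 169.192.131.92
  169.193.128.0/19 (169.193.128.0 - 169.193.159.255) does not contain 169.192.131.92
Longest matching prefix is /18 -> interface em1.

em1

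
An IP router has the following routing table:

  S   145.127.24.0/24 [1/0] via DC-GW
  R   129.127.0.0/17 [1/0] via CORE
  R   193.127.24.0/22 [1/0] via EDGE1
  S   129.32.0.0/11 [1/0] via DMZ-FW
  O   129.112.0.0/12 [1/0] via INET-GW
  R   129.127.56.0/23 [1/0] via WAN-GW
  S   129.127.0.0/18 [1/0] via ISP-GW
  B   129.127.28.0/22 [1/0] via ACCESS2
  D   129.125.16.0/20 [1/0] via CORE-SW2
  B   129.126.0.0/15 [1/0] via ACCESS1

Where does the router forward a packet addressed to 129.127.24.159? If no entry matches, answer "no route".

Routes whose prefix contains 129.127.24.159:
  129.112.0.0/12 (129.112.0.0 - 129.127.255.255) -> INET-GW
  129.126.0.0/15 (129.126.0.0 - 129.127.255.255) -> ACCESS1
  129.127.0.0/17 (129.127.0.0 - 129.127.127.255) -> CORE
  129.127.0.0/18 (129.127.0.0 - 129.127.63.255) -> ISP-GW
More-specific entries that do NOT match:
  145.127.24.0/24 (145.127.24.0 - 145.127.24.255) does not contain 129.127.24.159
  129.127.56.0/23 (129.127.56.0 - 129.127.57.255) does not contain 129.127.24.159
  193.127.24.0/22 (193.127.24.0 - 193.127.27.255) does not contain 129.127.24.159
  129.127.28.0/22 (129.127.28.0 - 129.127.31.255) does not contain 129.127.24.159
  129.125.16.0/20 (129.125.16.0 - 129.125.31.255) does not contain 129.127.24.159
Longest matching prefix is /18 -> next hop ISP-GW.

ISP-GW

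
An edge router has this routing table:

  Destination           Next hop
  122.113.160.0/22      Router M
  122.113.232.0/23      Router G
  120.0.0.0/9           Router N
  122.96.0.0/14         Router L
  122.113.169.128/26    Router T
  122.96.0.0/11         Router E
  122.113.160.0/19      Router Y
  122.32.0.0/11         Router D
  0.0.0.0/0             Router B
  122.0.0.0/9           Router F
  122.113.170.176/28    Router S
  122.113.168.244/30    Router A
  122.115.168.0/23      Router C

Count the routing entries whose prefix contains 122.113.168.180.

4

Prefixes containing 122.113.168.180:
  0.0.0.0/0 (default, matches everything)
  122.0.0.0/9 (122.0.0.0 - 122.127.255.255)
  122.96.0.0/11 (122.96.0.0 - 122.127.255.255)
  122.113.160.0/19 (122.113.160.0 - 122.113.191.255)
Total matching entries: 4.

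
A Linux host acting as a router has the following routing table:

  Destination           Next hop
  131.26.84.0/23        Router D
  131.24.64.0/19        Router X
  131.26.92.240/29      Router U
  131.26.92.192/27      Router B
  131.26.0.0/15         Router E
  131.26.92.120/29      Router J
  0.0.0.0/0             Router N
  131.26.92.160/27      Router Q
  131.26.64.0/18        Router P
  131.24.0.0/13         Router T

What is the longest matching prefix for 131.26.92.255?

Entries matching 131.26.92.255:
  0.0.0.0/0 (default, matches everything)
  131.24.0.0/13 (131.24.0.0 - 131.31.255.255)
  131.26.0.0/15 (131.26.0.0 - 131.27.255.255)
  131.26.64.0/18 (131.26.64.0 - 131.26.127.255)
Most specific is 131.26.64.0/18.

131.26.64.0/18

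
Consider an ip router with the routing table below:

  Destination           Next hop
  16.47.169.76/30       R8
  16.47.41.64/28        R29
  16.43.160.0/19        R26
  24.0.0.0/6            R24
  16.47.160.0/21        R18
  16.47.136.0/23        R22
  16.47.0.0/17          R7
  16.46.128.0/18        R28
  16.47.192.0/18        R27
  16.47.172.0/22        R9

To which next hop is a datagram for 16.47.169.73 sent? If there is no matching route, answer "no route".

No entry's prefix contains 16.47.169.73; there is no default route.

no route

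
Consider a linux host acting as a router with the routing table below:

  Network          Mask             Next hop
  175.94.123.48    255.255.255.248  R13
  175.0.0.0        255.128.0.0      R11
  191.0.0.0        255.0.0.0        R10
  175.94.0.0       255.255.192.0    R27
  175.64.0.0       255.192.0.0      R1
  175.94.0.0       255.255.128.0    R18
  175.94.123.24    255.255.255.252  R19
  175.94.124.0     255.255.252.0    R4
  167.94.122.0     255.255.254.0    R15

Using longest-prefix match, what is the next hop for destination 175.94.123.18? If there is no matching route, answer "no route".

R18

Routes whose prefix contains 175.94.123.18:
  175.0.0.0/9 (175.0.0.0 - 175.127.255.255) -> R11
  175.64.0.0/10 (175.64.0.0 - 175.127.255.255) -> R1
  175.94.0.0/17 (175.94.0.0 - 175.94.127.255) -> R18
More-specific entries that do NOT match:
  175.94.123.24/30 (175.94.123.24 - 175.94.123.27) does not contain 175.94.123.18
  175.94.123.48/29 (175.94.123.48 - 175.94.123.55) does not contain 175.94.123.18
  167.94.122.0/23 (167.94.122.0 - 167.94.123.255) does not contain 175.94.123.18
  175.94.124.0/22 (175.94.124.0 - 175.94.127.255) does not contain 175.94.123.18
  175.94.0.0/18 (175.94.0.0 - 175.94.63.255) does not contain 175.94.123.18
Longest matching prefix is /17 -> next hop R18.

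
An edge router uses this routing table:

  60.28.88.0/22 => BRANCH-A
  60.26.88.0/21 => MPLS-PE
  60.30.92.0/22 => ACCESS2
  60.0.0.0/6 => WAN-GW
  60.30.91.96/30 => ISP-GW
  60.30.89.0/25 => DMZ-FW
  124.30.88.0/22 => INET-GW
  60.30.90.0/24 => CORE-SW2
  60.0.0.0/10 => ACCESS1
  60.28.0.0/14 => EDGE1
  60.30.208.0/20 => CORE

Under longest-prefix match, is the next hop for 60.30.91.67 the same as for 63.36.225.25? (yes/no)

60.30.91.67: longest match 60.28.0.0/14 -> EDGE1
63.36.225.25: longest match 60.0.0.0/6 -> WAN-GW

no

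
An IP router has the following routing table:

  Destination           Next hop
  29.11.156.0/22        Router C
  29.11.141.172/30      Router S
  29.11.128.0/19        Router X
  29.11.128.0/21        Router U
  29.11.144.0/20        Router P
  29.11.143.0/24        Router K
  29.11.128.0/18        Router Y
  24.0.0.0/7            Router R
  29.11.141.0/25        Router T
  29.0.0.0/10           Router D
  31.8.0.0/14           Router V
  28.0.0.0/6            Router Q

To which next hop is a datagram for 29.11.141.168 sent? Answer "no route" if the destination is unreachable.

Router X

Routes whose prefix contains 29.11.141.168:
  28.0.0.0/6 (28.0.0.0 - 31.255.255.255) -> Router Q
  29.0.0.0/10 (29.0.0.0 - 29.63.255.255) -> Router D
  29.11.128.0/18 (29.11.128.0 - 29.11.191.255) -> Router Y
  29.11.128.0/19 (29.11.128.0 - 29.11.159.255) -> Router X
More-specific entries that do NOT match:
  29.11.141.172/30 (29.11.141.172 - 29.11.141.175) does not contain 29.11.141.168
  29.11.141.0/25 (29.11.141.0 - 29.11.141.127) does not contain 29.11.141.168
  29.11.143.0/24 (29.11.143.0 - 29.11.143.255) does not contain 29.11.141.168
  29.11.156.0/22 (29.11.156.0 - 29.11.159.255) does not contain 29.11.141.168
  29.11.128.0/21 (29.11.128.0 - 29.11.135.255) does not contain 29.11.141.168
  29.11.144.0/20 (29.11.144.0 - 29.11.159.255) does not contain 29.11.141.168
Longest matching prefix is /19 -> next hop Router X.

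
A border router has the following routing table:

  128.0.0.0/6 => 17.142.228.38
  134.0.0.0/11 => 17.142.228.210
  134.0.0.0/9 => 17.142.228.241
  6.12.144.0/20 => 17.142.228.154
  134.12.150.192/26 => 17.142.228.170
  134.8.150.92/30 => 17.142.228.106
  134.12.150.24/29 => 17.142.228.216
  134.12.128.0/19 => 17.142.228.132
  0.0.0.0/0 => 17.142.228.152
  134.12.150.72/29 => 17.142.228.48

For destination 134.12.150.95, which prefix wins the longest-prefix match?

134.12.128.0/19

Entries matching 134.12.150.95:
  0.0.0.0/0 (default, matches everything)
  134.0.0.0/9 (134.0.0.0 - 134.127.255.255)
  134.0.0.0/11 (134.0.0.0 - 134.31.255.255)
  134.12.128.0/19 (134.12.128.0 - 134.12.159.255)
Most specific is 134.12.128.0/19.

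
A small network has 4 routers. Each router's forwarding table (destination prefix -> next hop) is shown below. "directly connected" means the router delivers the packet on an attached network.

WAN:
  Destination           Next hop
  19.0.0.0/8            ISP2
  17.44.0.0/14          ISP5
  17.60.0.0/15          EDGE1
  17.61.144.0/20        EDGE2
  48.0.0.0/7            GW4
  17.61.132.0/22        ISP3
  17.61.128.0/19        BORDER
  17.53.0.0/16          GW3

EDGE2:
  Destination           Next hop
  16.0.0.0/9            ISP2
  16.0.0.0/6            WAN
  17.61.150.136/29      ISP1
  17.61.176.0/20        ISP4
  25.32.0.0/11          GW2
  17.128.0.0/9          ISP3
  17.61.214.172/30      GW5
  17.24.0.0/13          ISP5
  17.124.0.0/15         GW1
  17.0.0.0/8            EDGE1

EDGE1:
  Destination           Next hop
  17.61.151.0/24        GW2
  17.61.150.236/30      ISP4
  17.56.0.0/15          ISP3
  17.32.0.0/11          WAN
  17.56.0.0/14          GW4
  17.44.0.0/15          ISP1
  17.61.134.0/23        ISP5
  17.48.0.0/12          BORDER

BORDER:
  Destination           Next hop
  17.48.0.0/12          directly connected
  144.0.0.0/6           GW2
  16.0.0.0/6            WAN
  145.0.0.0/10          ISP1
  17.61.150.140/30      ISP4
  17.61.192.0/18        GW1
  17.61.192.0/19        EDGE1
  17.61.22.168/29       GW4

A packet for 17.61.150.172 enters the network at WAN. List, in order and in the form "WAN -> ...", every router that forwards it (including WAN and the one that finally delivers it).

At WAN: longest match for 17.61.150.172 is 17.61.144.0/20 -> EDGE2
At EDGE2: longest match for 17.61.150.172 is 17.0.0.0/8 -> EDGE1
At EDGE1: longest match for 17.61.150.172 is 17.48.0.0/12 -> BORDER
At BORDER: longest match for 17.61.150.172 is 17.48.0.0/12 -> directly connected

WAN -> EDGE2 -> EDGE1 -> BORDER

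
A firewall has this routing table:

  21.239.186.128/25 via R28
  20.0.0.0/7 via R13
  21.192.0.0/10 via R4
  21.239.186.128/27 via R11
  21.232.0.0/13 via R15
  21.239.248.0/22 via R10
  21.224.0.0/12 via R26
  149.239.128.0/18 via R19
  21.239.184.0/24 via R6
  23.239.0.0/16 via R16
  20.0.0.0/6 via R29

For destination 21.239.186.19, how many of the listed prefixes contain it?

5

Prefixes containing 21.239.186.19:
  20.0.0.0/6 (20.0.0.0 - 23.255.255.255)
  20.0.0.0/7 (20.0.0.0 - 21.255.255.255)
  21.192.0.0/10 (21.192.0.0 - 21.255.255.255)
  21.224.0.0/12 (21.224.0.0 - 21.239.255.255)
  21.232.0.0/13 (21.232.0.0 - 21.239.255.255)
Total matching entries: 5.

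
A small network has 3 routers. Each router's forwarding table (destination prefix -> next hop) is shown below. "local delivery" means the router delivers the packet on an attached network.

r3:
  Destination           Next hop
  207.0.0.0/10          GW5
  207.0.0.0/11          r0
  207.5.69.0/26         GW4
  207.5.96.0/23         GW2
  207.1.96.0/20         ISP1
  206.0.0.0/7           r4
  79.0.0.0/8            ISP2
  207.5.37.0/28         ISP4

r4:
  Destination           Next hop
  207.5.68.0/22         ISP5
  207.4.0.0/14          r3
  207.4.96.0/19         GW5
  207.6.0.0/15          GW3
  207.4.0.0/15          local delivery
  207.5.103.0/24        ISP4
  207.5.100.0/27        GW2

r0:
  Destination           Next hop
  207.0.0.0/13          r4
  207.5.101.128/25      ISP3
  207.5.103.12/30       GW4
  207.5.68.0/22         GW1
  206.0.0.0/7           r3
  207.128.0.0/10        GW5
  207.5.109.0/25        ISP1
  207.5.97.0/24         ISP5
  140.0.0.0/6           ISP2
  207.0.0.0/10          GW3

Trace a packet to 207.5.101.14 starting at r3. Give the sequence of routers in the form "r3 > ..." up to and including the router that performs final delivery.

r3 > r0 > r4

At r3: longest match for 207.5.101.14 is 207.0.0.0/11 -> r0
At r0: longest match for 207.5.101.14 is 207.0.0.0/13 -> r4
At r4: longest match for 207.5.101.14 is 207.4.0.0/15 -> local delivery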